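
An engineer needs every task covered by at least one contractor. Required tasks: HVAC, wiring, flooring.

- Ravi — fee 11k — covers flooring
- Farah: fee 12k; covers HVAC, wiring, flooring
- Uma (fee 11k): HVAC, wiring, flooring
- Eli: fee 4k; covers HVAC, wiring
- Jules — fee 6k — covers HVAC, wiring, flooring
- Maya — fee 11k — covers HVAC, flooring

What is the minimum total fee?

Jules alone covers HVAC, wiring, flooring — every task.
Total fee: 6.

6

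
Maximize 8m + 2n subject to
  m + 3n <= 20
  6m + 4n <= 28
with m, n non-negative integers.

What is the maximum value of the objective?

34

The continuous relaxation peaks at (4.67, 0) with value 37.33; rounding to a feasible lattice point costs some objective.
(m,n)=(4,1) is feasible, giving 34.
(m,n)=(4,0) is feasible, giving 32.
(m,n)=(3,2) is feasible, giving 28.
Maximum is 34 at (m,n)=(4,1).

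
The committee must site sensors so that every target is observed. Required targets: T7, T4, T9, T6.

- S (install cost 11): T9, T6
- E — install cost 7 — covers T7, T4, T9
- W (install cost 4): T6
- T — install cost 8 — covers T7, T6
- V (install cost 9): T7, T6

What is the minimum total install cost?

11

Choose E and W: together they cover T7, T4, T9, T6 — every target.
Total install cost: 7 + 4 = 11.
No cover costs less than 11.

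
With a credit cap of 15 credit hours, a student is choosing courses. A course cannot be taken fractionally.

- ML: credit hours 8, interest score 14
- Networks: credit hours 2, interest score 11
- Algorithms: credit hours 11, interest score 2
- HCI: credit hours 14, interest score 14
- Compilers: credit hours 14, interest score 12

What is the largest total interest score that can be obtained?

Treat it as a binary knapsack problem.
Take ML and Networks: credit hours 8 + 2 = 10 ≤ 15, interest score 14 + 11 = 25.
No other feasible combination does better.

25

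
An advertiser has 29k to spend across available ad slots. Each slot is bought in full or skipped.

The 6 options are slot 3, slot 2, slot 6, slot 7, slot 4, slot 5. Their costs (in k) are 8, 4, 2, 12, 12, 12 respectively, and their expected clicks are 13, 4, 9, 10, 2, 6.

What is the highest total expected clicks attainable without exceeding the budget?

Allowing fractional choices, the relaxed optimum would be about 37.5, but ad slots are indivisible.
slot 3 + slot 6 + slot 7: cost 8 + 2 + 12 = 22 ≤ 29, expected clicks 13 + 9 + 10 = 32.
slot 3 + slot 2 + slot 6 + slot 5: cost 8 + 4 + 2 + 12 = 26 ≤ 29, expected clicks 13 + 4 + 9 + 6 = 32.
slot 3 + slot 2 + slot 6 + slot 7: cost 8 + 4 + 2 + 12 = 26 ≤ 29, expected clicks 13 + 4 + 9 + 10 = 36.
Best is slot 3, slot 2, slot 6, and slot 7 with total expected clicks 36.

36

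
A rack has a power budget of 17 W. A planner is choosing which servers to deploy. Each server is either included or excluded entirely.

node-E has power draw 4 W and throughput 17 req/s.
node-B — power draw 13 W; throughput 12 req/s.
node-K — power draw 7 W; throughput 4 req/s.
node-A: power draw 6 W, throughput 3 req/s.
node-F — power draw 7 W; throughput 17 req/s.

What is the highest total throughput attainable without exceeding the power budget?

37

Take node-E, node-A, and node-F: power draw 4 + 6 + 7 = 17 ≤ 17, throughput 17 + 3 + 17 = 37.
No other feasible combination does better.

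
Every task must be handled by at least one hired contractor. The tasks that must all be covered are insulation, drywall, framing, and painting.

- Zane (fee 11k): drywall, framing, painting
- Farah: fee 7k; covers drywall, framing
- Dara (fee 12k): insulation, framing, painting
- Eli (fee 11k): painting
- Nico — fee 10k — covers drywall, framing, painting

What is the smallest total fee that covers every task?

This is a weighted set-cover instance.
The greedy cost-per-new-task heuristic would pick Nico and Dara for 22, but a cheaper cover exists.
Choose Farah and Dara: together they cover insulation, drywall, framing, painting — every task.
Total fee: 7 + 12 = 19.
No cover costs less than 19.

19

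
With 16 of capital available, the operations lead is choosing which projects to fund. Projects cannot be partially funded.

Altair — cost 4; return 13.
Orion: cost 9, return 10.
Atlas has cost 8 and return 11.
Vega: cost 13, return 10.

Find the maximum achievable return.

This is a 0-1 knapsack instance.
Altair + Atlas: cost 4 + 8 = 12 ≤ 16, return 13 + 11 = 24.
Altair + Orion: cost 4 + 9 = 13 ≤ 16, return 13 + 10 = 23.
Best is Altair and Atlas with total return 24.

24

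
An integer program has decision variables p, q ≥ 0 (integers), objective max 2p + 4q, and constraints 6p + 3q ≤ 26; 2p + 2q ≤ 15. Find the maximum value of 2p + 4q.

28

(p,q)=(0,7): 6·0+3·7=21≤26, 2·0+2·7=14≤15, objective 28.
(p,q)=(1,6): 6·1+3·6=24≤26, 2·1+2·6=14≤15, objective 26.
Maximum is 28 at (p,q)=(0,7).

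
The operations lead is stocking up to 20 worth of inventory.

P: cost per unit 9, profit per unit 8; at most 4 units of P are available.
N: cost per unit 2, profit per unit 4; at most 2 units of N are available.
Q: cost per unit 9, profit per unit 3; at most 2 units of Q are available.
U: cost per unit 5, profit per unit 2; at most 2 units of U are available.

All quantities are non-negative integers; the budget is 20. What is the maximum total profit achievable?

20

N has the best ratio (4/2); taking only N gives at most 2×4 = 8 (stopped by the supply cap of 2).
Mixing does better — 2×P and 1×N: cost 20 ≤ 20, profit 2·8 + 1·4 = 20.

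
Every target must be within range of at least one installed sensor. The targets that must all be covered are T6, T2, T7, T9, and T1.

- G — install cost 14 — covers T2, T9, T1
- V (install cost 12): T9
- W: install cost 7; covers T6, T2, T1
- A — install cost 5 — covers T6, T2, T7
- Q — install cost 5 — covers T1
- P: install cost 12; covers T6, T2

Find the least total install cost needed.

This is a weighted set-cover instance.
Choose G and A: together they cover T6, T2, T7, T9, T1 — every target.
Total install cost: 14 + 5 = 19.

19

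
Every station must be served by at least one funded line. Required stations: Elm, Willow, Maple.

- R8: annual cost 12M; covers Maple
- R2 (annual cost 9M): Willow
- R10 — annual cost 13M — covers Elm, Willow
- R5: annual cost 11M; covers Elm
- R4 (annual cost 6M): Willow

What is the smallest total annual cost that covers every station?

25

The greedy cost-per-new-station heuristic would pick R4, R5, and R8 for 29, but a cheaper cover exists.
Choose R8 and R10: together they cover Elm, Willow, Maple — every station.
Total annual cost: 12 + 13 = 25.
No cover costs less than 25.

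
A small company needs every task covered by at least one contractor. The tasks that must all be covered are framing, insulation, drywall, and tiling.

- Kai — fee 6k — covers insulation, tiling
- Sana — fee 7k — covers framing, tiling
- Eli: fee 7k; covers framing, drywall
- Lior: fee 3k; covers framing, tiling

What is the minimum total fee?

The greedy cost-per-new-task heuristic would pick Lior, Kai, and Eli for 16, but a cheaper cover exists.
Choose Kai and Eli: together they cover framing, insulation, drywall, tiling — every task.
Total fee: 6 + 7 = 13.
No cover costs less than 13.

13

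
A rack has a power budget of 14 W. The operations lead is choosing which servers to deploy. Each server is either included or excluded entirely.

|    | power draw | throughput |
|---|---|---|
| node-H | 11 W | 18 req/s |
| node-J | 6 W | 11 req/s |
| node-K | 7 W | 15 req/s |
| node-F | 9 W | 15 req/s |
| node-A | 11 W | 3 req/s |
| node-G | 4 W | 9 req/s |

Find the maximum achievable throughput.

26

Take node-J and node-K: power draw 6 + 7 = 13 ≤ 14, throughput 11 + 15 = 26.
No other feasible combination does better.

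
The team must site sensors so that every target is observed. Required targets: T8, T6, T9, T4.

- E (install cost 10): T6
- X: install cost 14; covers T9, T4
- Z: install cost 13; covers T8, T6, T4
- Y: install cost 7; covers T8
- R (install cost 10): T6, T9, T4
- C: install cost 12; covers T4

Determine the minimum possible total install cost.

Choose Y and R: together they cover T8, T6, T9, T4 — every target.
Total install cost: 7 + 10 = 17.
No cover costs less than 17.

17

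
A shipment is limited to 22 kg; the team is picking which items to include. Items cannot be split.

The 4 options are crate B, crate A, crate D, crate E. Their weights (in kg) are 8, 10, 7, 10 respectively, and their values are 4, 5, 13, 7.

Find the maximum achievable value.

Allowing fractional choices, the relaxed optimum would be about 22.5, but items are indivisible.
crate A + crate D: weight 10 + 7 = 17 ≤ 22, value 5 + 13 = 18.
crate B + crate D: weight 8 + 7 = 15 ≤ 22, value 4 + 13 = 17.
crate D + crate E: weight 7 + 10 = 17 ≤ 22, value 13 + 7 = 20.
Best is crate D and crate E with total value 20.

20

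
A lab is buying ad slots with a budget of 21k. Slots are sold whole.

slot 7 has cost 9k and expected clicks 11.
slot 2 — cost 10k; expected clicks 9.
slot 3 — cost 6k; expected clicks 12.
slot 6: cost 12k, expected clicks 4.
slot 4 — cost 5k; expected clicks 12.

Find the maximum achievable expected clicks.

35

Take slot 7, slot 3, and slot 4: cost 9 + 6 + 5 = 20 ≤ 21, expected clicks 11 + 12 + 12 = 35.
No other feasible combination does better.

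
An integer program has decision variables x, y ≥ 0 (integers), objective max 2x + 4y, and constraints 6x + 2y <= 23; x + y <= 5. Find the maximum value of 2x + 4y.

(x,y)=(0,5) is feasible, giving 20.
(x,y)=(1,4) is feasible, giving 18.
(x,y)=(0,4) is feasible, giving 16.
The best lattice point is (0,5), giving 20.

20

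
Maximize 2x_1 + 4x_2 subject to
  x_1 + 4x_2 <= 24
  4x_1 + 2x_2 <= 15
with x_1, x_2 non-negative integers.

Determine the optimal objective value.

The continuous relaxation peaks at (0.857, 5.79) with value 24.86; rounding to a feasible lattice point costs some objective.
(x_1,x_2)=(0,6): 1·0+4·6=24≤24, 4·0+2·6=12≤15, objective 24.
(x_1,x_2)=(1,5): 1·1+4·5=21≤24, 4·1+2·5=14≤15, objective 22.
(x_1,x_2)=(0,5): 1·0+4·5=20≤24, 4·0+2·5=10≤15, objective 20.
The best lattice point is (0,6), giving 24.

24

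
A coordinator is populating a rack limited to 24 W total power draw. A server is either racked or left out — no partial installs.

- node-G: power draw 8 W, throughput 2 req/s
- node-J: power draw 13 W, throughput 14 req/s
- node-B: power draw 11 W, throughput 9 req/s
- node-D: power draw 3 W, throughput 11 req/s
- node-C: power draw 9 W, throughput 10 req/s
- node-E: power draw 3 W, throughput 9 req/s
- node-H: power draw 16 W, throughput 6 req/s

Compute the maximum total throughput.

34

Take node-J, node-D, and node-E: power draw 13 + 3 + 3 = 19 ≤ 24, throughput 14 + 11 + 9 = 34.
No other feasible combination does better.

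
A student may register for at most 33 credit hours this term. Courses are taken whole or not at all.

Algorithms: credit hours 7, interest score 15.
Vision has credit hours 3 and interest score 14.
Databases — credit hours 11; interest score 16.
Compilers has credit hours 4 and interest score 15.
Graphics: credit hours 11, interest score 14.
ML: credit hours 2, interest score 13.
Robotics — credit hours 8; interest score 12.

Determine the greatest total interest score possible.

This is a 0-1 knapsack instance.
Allowing fractional choices, the relaxed optimum would be about 82.1, but courses are indivisible.
Algorithms + Vision + Databases + Compilers + ML: credit hours 7 + 3 + 11 + 4 + 2 = 27 ≤ 33, interest score 15 + 14 + 16 + 15 + 13 = 73.
Vision + Databases + Compilers + Graphics + ML: credit hours 3 + 11 + 4 + 11 + 2 = 31 ≤ 33, interest score 14 + 16 + 15 + 14 + 13 = 72.
Best is Algorithms, Vision, Databases, Compilers, and ML with total interest score 73.

73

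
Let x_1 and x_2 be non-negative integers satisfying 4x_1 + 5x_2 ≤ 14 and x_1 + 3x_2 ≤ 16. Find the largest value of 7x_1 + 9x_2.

The continuous relaxation peaks at (0, 2.8) with value 25.20; rounding to a feasible lattice point costs some objective.
(x_1,x_2)=(1,2): 4·1+5·2=14≤14, 1·1+3·2=7≤16, objective 25.
(x_1,x_2)=(2,1): 4·2+5·1=13≤14, 1·2+3·1=5≤16, objective 23.
(x_1,x_2)=(0,2): 4·0+5·2=10≤14, 1·0+3·2=6≤16, objective 18.
Maximum is 25 at (x_1,x_2)=(1,2).

25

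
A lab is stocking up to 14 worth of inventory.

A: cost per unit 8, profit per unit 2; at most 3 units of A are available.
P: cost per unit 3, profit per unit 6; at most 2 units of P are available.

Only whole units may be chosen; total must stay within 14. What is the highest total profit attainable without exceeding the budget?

P has the best ratio (6/3); taking only P gives at most 2×6 = 12 (stopped by the supply cap of 2).
Mixing does better — 1×A and 2×P: cost 14 ≤ 14, profit 1·2 + 2·6 = 14.

14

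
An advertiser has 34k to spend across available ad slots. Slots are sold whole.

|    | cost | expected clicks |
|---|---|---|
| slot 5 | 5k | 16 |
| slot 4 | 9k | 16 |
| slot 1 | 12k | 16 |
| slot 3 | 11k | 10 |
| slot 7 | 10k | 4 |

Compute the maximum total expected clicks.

48

slot 5 + slot 4 + slot 3: cost 5 + 9 + 11 = 25 ≤ 34, expected clicks 16 + 16 + 10 = 42.
slot 5 + slot 4 + slot 1: cost 5 + 9 + 12 = 26 ≤ 34, expected clicks 16 + 16 + 16 = 48.
Best is slot 5, slot 4, and slot 1 with total expected clicks 48.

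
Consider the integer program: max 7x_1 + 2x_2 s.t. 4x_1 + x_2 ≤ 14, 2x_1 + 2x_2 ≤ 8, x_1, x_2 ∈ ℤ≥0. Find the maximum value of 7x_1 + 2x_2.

(x_1,x_2)=(3,1) is feasible, giving 23.
(x_1,x_2)=(3,0) is feasible, giving 21.
(x_1,x_2)=(2,2) is feasible, giving 18.
(x_1,x_2)=(2,1) is feasible, giving 16.
No feasible integer point exceeds 23.

23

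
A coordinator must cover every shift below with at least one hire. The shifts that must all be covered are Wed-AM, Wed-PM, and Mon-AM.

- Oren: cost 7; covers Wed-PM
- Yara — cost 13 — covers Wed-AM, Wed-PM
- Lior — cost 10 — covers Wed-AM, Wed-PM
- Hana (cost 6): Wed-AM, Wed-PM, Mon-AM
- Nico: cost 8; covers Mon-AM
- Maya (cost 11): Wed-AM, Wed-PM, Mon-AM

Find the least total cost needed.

6

This is a weighted set-cover instance.
Hana alone covers Wed-AM, Wed-PM, Mon-AM — every shift.
Total cost: 6.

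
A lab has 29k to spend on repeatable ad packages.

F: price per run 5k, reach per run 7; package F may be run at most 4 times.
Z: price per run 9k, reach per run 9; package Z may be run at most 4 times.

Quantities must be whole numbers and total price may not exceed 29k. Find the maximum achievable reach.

37

4×F and 1×Z: price 29 ≤ 29, reach 4·7 + 1·9 = 37.
2×F and 2×Z: price 28 ≤ 29, reach 2·7 + 2·9 = 32.
Best is 37.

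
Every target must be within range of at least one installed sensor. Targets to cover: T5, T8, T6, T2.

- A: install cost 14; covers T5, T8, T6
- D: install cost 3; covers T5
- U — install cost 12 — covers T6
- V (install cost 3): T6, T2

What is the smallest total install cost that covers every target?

17

The greedy cost-per-new-target heuristic would pick V, D, and A for 20, but a cheaper cover exists.
Choose A and V: together they cover T5, T8, T6, T2 — every target.
Total install cost: 14 + 3 = 17.
No cover costs less than 17.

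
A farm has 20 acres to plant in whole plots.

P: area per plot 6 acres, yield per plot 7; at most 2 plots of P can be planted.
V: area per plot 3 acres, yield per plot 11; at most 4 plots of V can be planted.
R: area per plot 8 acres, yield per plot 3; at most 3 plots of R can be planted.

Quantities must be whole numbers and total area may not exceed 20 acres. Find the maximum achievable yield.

V has the best ratio (11/3); taking only V gives at most 4×11 = 44 (stopped by the supply cap of 4).
Mixing does better — 1×P and 4×V: area 18 ≤ 20, yield 1·7 + 4·11 = 51.

51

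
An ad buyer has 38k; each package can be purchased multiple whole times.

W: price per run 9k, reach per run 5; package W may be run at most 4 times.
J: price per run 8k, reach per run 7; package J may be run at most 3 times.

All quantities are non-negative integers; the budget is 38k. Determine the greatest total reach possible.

J has the best ratio (7/8); taking only J gives at most 3×7 = 21 (stopped by the supply cap of 3).
Mixing does better — 1×W and 3×J: price 33 ≤ 38, reach 1·5 + 3·7 = 26.

26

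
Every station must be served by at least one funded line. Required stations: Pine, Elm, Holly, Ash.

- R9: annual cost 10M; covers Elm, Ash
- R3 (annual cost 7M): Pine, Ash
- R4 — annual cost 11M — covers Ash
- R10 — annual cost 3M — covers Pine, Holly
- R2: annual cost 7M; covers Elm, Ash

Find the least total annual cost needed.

This is an integer covering problem.
Choose R10 and R2: together they cover Pine, Elm, Holly, Ash — every station.
Total annual cost: 3 + 7 = 10.
No cover costs less than 10.

10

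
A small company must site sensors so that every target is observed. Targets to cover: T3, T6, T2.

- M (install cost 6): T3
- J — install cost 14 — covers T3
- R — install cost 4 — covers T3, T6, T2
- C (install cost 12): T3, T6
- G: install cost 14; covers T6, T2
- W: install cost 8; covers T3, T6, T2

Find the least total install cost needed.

4

This is a weighted set-cover instance.
R alone covers T3, T6, T2 — every target.
Total install cost: 4.
No cover costs less than 4.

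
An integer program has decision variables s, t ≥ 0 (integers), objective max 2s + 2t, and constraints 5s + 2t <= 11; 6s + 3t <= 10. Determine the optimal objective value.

6

(s,t)=(0,3) is feasible, giving 6.
(s,t)=(0,2) is feasible, giving 4.
No feasible integer point exceeds 6.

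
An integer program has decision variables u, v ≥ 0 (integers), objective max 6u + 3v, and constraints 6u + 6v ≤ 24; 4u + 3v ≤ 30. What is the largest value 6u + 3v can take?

24

(u,v)=(4,0): 6·4+6·0=24≤24, 4·4+3·0=16≤30, objective 24.
(u,v)=(3,1): 6·3+6·1=24≤24, 4·3+3·1=15≤30, objective 21.
(u,v)=(3,0): 6·3+6·0=18≤24, 4·3+3·0=12≤30, objective 18.
Maximum is 24 at (u,v)=(4,0).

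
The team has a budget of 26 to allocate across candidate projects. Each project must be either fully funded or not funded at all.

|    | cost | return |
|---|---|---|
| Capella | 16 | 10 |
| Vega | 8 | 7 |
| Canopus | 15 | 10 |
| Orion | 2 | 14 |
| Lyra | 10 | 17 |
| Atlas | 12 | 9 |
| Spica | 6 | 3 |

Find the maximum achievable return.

41

Orion + Lyra + Atlas: cost 2 + 10 + 12 = 24 ≤ 26, return 14 + 17 + 9 = 40.
Vega + Orion + Lyra + Spica: cost 8 + 2 + 10 + 6 = 26 ≤ 26, return 7 + 14 + 17 + 3 = 41.
Vega + Orion + Lyra: cost 8 + 2 + 10 = 20 ≤ 26, return 7 + 14 + 17 = 38.
Best is Vega, Orion, Lyra, and Spica with total return 41.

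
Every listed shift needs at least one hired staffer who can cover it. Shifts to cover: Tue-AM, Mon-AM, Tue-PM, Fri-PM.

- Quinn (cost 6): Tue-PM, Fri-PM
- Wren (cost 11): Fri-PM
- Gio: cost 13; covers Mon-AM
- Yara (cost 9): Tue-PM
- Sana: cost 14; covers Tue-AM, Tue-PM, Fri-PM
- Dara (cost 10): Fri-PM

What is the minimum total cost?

Choose Gio and Sana: together they cover Tue-AM, Mon-AM, Tue-PM, Fri-PM — every shift.
Total cost: 13 + 14 = 27.

27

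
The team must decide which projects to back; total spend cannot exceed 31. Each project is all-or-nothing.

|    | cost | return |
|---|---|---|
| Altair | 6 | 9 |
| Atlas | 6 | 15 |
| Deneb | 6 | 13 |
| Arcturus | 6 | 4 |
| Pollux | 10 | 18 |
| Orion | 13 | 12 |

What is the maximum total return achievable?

55

This is an integer program with binary decision variables.
Altair + Atlas + Deneb + Pollux: cost 6 + 6 + 6 + 10 = 28 ≤ 31, return 9 + 15 + 13 + 18 = 55.
Atlas + Deneb + Arcturus + Pollux: cost 6 + 6 + 6 + 10 = 28 ≤ 31, return 15 + 13 + 4 + 18 = 50.
Altair + Atlas + Deneb + Orion: cost 6 + 6 + 6 + 13 = 31 ≤ 31, return 9 + 15 + 13 + 12 = 49.
Best is Altair, Atlas, Deneb, and Pollux with total return 55.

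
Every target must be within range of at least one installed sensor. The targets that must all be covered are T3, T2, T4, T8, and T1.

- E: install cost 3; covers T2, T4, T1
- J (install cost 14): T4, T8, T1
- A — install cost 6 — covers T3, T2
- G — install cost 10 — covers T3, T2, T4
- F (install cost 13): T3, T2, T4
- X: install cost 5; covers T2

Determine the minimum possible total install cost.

This is a weighted set-cover instance.
The greedy cost-per-new-target heuristic would pick E, A, and J for 23, but a cheaper cover exists.
Choose J and A: together they cover T3, T2, T4, T8, T1 — every target.
Total install cost: 14 + 6 = 20.
No cover costs less than 20.

20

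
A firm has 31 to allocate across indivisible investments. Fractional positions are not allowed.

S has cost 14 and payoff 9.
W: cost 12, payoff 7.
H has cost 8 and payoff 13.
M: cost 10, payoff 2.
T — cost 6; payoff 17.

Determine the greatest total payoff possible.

Allowing fractional choices, the relaxed optimum would be about 40.8, but investments are indivisible.
H + M + T: cost 8 + 10 + 6 = 24 ≤ 31, payoff 13 + 2 + 17 = 32.
W + H + T: cost 12 + 8 + 6 = 26 ≤ 31, payoff 7 + 13 + 17 = 37.
S + H + T: cost 14 + 8 + 6 = 28 ≤ 31, payoff 9 + 13 + 17 = 39.
Best is S, H, and T with total payoff 39.

39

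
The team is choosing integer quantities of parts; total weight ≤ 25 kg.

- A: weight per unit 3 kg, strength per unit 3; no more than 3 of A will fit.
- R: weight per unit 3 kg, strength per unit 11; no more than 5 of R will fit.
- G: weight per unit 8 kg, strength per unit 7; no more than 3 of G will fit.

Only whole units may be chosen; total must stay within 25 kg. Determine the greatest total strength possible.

64

R has the best ratio (11/3); taking only R gives at most 5×11 = 55 (stopped by the supply cap of 5).
Mixing does better — 3×A and 5×R: weight 24 ≤ 25, strength 3·3 + 5·11 = 64.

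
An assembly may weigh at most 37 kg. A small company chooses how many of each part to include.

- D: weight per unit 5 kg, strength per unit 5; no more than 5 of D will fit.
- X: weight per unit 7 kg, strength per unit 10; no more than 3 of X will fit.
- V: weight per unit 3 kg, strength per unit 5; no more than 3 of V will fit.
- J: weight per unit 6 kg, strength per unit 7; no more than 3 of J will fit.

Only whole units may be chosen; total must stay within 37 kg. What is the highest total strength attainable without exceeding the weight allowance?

52

Take 3×X, 3×V, and 1×J: weight 36 ≤ 37, strength 3·10 + 3·5 + 1·7 = 52.
V has the best ratio (5/3) and is taken to its limit of 3; remaining capacity is filled optimally with the others.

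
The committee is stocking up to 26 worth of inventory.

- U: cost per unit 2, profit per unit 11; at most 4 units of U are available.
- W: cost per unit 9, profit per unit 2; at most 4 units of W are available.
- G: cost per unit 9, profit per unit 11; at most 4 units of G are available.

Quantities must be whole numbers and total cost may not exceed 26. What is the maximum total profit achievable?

66

U has the best ratio (11/2); taking only U gives at most 4×11 = 44 (stopped by the supply cap of 4).
Mixing does better — 4×U and 2×G: cost 26 ≤ 26, profit 4·11 + 2·11 = 66.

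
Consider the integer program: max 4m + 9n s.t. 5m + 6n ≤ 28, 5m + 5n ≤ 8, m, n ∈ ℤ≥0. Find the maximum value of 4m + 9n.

(m,n)=(0,1): 5·0+6·1=6≤28, 5·0+5·1=5≤8, objective 9.
(m,n)=(1,0): 5·1+6·0=5≤28, 5·1+5·0=5≤8, objective 4.
Maximum is 9 at (m,n)=(0,1).

9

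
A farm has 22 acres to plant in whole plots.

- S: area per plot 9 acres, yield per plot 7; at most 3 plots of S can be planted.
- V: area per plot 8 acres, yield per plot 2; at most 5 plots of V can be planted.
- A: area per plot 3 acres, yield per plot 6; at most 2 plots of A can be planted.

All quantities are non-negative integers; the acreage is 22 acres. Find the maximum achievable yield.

This is a bounded integer knapsack.
Take 2×S and 1×A: area 21 ≤ 22, yield 2·7 + 1·6 = 20.
No other integer combination yields more.

20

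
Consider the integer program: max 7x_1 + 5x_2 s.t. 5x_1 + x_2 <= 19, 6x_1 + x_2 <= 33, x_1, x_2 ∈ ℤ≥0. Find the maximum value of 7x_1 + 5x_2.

(x_1,x_2)=(0,19): 5·0+1·19=19≤19, 6·0+1·19=19≤33, objective 95.
(x_1,x_2)=(0,18): 5·0+1·18=18≤19, 6·0+1·18=18≤33, objective 90.
Maximum is 95 at (x_1,x_2)=(0,19).

95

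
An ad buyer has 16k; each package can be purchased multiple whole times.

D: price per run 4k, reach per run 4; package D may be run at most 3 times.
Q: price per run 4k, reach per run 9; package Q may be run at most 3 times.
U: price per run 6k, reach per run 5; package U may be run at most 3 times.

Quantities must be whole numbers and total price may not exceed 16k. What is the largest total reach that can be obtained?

31

This is a bounded integer knapsack.
Q has the best ratio (9/4); taking only Q gives at most 3×9 = 27 (stopped by the supply cap of 3).
Mixing does better — 1×D and 3×Q: price 16 ≤ 16, reach 1·4 + 3·9 = 31.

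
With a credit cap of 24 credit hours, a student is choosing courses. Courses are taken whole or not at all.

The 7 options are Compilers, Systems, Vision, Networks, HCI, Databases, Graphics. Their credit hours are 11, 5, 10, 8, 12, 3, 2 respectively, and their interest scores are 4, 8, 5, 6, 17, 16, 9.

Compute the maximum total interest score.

Take Systems, HCI, Databases, and Graphics: credit hours 5 + 12 + 3 + 2 = 22 ≤ 24, interest score 8 + 17 + 16 + 9 = 50.
No other feasible combination does better.

50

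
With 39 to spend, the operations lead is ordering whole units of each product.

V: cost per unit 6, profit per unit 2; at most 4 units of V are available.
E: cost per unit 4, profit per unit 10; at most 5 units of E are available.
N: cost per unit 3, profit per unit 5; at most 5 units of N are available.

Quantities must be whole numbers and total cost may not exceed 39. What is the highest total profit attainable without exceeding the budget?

5×E and 5×N: cost 35 ≤ 39, profit 5·10 + 5·5 = 75.
1×V, 5×E, and 4×N: cost 38 ≤ 39, profit 1·2 + 5·10 + 4·5 = 72.
Best is 75.

75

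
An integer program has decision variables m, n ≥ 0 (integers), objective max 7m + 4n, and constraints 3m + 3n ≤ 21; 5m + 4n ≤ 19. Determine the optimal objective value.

(m,n)=(3,1) is feasible, giving 25.
(m,n)=(2,2) is feasible, giving 22.
(m,n)=(3,0) is feasible, giving 21.
The best lattice point is (3,1), giving 25.

25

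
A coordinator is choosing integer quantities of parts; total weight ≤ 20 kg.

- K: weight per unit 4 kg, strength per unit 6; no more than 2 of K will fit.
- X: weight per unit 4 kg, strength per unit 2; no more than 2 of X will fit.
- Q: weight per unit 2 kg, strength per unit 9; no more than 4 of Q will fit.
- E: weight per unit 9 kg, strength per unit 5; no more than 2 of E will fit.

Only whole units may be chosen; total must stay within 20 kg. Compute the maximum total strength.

50

This is a bounded integer knapsack.
Q has the best ratio (9/2); taking only Q gives at most 4×9 = 36 (stopped by the supply cap of 4).
Mixing does better — 2×K, 1×X, and 4×Q: weight 20 ≤ 20, strength 2·6 + 1·2 + 4·9 = 50.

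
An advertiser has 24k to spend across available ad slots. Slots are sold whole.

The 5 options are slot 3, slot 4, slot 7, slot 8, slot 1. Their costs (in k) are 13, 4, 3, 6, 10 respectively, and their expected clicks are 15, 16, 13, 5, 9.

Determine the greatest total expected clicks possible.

This is a 0-1 knapsack instance.
Allowing fractional choices, the relaxed optimum would be about 47.6, but ad slots are indivisible.
slot 4 + slot 7 + slot 8 + slot 1: cost 4 + 3 + 6 + 10 = 23 ≤ 24, expected clicks 16 + 13 + 5 + 9 = 43.
slot 4 + slot 7 + slot 1: cost 4 + 3 + 10 = 17 ≤ 24, expected clicks 16 + 13 + 9 = 38.
slot 3 + slot 4 + slot 7: cost 13 + 4 + 3 = 20 ≤ 24, expected clicks 15 + 16 + 13 = 44.
Best is slot 3, slot 4, and slot 7 with total expected clicks 44.

44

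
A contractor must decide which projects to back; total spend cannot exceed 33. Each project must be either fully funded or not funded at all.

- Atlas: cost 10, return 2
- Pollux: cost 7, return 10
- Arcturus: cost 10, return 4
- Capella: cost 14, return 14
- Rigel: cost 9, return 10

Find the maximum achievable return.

34

Allowing fractional choices, the relaxed optimum would be about 35.2, but projects are indivisible.
Pollux + Capella + Rigel: cost 7 + 14 + 9 = 30 ≤ 33, return 10 + 14 + 10 = 34.
Arcturus + Capella + Rigel: cost 10 + 14 + 9 = 33 ≤ 33, return 4 + 14 + 10 = 28.
Pollux + Arcturus + Capella: cost 7 + 10 + 14 = 31 ≤ 33, return 10 + 4 + 14 = 28.
Best is Pollux, Capella, and Rigel with total return 34.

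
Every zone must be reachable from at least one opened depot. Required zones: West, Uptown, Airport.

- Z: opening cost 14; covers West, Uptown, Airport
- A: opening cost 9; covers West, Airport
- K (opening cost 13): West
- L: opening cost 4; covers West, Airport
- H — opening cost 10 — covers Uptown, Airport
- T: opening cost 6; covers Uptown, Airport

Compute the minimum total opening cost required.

Choose L and T: together they cover West, Uptown, Airport — every zone.
Total opening cost: 4 + 6 = 10.
No cover costs less than 10.

10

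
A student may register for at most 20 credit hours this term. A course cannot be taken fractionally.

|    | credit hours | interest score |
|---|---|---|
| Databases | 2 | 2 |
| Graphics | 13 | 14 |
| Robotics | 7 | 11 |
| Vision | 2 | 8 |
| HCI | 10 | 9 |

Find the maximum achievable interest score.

This is a 0-1 knapsack instance.
Graphics + Robotics: credit hours 13 + 7 = 20 ≤ 20, interest score 14 + 11 = 25.
Robotics + Vision + HCI: credit hours 7 + 2 + 10 = 19 ≤ 20, interest score 11 + 8 + 9 = 28.
Databases + Graphics + Vision: credit hours 2 + 13 + 2 = 17 ≤ 20, interest score 2 + 14 + 8 = 24.
Best is Robotics, Vision, and HCI with total interest score 28.

28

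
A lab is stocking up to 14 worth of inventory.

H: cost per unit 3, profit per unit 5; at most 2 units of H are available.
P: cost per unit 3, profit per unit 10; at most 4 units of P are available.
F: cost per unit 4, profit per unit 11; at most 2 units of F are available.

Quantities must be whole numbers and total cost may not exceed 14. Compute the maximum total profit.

2×P and 2×F: cost 14 ≤ 14, profit 2·10 + 2·11 = 42.
3×P and 1×F: cost 13 ≤ 14, profit 3·10 + 1·11 = 41.
Best is 42.

42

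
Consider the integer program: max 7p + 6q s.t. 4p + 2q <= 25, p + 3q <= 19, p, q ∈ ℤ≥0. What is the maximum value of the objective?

52

(p,q)=(4,4): 4·4+2·4=24≤25, 1·4+3·4=16≤19, objective 52.
(p,q)=(3,5): 4·3+2·5=22≤25, 1·3+3·5=18≤19, objective 51.
(p,q)=(4,3): 4·4+2·3=22≤25, 1·4+3·3=13≤19, objective 46.
The best lattice point is (4,4), giving 52.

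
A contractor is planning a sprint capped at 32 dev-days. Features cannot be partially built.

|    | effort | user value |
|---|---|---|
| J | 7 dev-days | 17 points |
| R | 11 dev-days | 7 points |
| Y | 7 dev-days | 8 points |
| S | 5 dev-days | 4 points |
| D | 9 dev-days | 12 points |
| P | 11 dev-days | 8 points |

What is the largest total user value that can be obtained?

Allowing fractional choices, the relaxed optimum would be about 43.9, but features are indivisible.
J + Y + S + D: effort 7 + 7 + 5 + 9 = 28 ≤ 32, user value 17 + 8 + 4 + 12 = 41.
J + S + D + P: effort 7 + 5 + 9 + 11 = 32 ≤ 32, user value 17 + 4 + 12 + 8 = 41.
J + R + S + D: effort 7 + 11 + 5 + 9 = 32 ≤ 32, user value 17 + 7 + 4 + 12 = 40.
The maximum user value is 41; one optimal choice is J, Y, S, and D.

41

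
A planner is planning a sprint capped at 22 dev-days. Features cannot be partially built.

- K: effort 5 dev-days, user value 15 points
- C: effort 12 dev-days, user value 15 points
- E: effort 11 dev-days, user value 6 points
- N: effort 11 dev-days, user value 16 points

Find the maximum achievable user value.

K + N: effort 5 + 11 = 16 ≤ 22, user value 15 + 16 = 31.
K + C: effort 5 + 12 = 17 ≤ 22, user value 15 + 15 = 30.
Best is K and N with total user value 31.

31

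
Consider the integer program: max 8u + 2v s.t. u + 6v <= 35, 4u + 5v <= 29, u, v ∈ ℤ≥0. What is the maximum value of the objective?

(u,v)=(7,0): 1·7+6·0=7≤35, 4·7+5·0=28≤29, objective 56.
(u,v)=(6,1): 1·6+6·1=12≤35, 4·6+5·1=29≤29, objective 50.
The best lattice point is (7,0), giving 56.

56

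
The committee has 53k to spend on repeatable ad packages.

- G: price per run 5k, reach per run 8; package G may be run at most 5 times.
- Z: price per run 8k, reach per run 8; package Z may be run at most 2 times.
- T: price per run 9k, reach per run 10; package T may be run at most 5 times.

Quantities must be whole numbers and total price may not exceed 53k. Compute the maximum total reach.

70

This is a bounded integer knapsack.
5×G and 3×T: price 52 ≤ 53, reach 5·8 + 3·10 = 70.
5×G, 1×Z, and 2×T: price 51 ≤ 53, reach 5·8 + 1·8 + 2·10 = 68.
Best is 70.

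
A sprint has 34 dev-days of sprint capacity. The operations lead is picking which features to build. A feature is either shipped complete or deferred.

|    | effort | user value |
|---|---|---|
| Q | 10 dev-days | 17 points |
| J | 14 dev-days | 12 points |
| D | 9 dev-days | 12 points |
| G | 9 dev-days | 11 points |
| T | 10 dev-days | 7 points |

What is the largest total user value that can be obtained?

41

Allowing fractional choices, the relaxed optimum would be about 45.1, but features are indivisible.
Q + D + G: effort 10 + 9 + 9 = 28 ≤ 34, user value 17 + 12 + 11 = 40.
Q + J + G: effort 10 + 14 + 9 = 33 ≤ 34, user value 17 + 12 + 11 = 40.
Q + J + D: effort 10 + 14 + 9 = 33 ≤ 34, user value 17 + 12 + 12 = 41.
Best is Q, J, and D with total user value 41.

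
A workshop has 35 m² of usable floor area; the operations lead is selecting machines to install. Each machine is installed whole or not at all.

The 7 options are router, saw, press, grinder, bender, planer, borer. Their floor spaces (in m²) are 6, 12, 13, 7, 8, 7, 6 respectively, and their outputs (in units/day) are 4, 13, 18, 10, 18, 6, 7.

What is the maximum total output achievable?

53

Allowing fractional choices, the relaxed optimum would be about 54.1, but machines are indivisible.
press + grinder + bender + borer: floor space 13 + 7 + 8 + 6 = 34 ≤ 35, output 18 + 10 + 18 + 7 = 53.
press + grinder + bender + planer: floor space 13 + 7 + 8 + 7 = 35 ≤ 35, output 18 + 10 + 18 + 6 = 52.
Best is press, grinder, bender, and borer with total output 53.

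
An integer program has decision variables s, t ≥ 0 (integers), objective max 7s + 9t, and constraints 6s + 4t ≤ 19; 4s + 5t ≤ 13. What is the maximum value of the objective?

23

The continuous relaxation peaks at (0, 2.6) with value 23.40; rounding to a feasible lattice point costs some objective.
(s,t)=(2,1): 6·2+4·1=16≤19, 4·2+5·1=13≤13, objective 23.
(s,t)=(3,0): 6·3+4·0=18≤19, 4·3+5·0=12≤13, objective 21.
No feasible integer point exceeds 23.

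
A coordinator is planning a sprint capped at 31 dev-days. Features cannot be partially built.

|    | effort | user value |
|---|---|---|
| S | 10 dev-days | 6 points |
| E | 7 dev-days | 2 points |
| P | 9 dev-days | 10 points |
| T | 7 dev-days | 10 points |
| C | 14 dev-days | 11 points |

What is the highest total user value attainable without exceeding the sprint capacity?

Take P, T, and C: effort 9 + 7 + 14 = 30 ≤ 31, user value 10 + 10 + 11 = 31.
No other feasible combination does better.

31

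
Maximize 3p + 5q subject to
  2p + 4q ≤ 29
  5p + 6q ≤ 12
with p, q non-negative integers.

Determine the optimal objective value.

10

(p,q)=(0,2) is feasible, giving 10.
(p,q)=(1,1) is feasible, giving 8.
(p,q)=(0,1) is feasible, giving 5.
Maximum is 10 at (p,q)=(0,2).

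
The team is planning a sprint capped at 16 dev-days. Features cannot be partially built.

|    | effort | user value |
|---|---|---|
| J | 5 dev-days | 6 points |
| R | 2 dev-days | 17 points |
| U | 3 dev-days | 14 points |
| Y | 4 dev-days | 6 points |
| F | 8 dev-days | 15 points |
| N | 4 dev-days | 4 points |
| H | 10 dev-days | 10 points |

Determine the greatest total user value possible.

46

Allowing fractional choices, the relaxed optimum would be about 50.5, but features are indivisible.
J + R + U + Y: effort 5 + 2 + 3 + 4 = 14 ≤ 16, user value 6 + 17 + 14 + 6 = 43.
R + U + F: effort 2 + 3 + 8 = 13 ≤ 16, user value 17 + 14 + 15 = 46.
Best is R, U, and F with total user value 46.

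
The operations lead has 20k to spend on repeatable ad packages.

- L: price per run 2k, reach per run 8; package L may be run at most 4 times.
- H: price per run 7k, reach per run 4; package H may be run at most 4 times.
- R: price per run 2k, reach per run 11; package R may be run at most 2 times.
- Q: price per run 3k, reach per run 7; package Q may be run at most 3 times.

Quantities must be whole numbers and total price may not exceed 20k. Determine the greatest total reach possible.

68

This is a bounded integer knapsack.
4×L, 2×R, and 2×Q: price 18 ≤ 20, reach 4·8 + 2·11 + 2·7 = 68.
3×L, 2×R, and 3×Q: price 19 ≤ 20, reach 3·8 + 2·11 + 3·7 = 67.
Best is 68.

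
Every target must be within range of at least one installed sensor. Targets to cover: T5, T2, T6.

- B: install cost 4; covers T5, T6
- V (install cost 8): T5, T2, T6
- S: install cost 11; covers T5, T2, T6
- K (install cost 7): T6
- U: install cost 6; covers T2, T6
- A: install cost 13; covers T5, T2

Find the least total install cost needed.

8

This is an integer covering problem.
The greedy cost-per-new-target heuristic would pick B and U for 10, but a cheaper cover exists.
V alone covers T5, T2, T6 — every target.
Total install cost: 8.
No cover costs less than 8.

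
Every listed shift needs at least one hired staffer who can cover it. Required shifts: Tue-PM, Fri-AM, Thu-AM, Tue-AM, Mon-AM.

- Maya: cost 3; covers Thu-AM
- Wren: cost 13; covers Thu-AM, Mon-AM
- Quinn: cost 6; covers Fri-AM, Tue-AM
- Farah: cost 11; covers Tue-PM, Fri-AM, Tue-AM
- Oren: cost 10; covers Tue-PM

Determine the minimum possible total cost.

This is an integer covering problem.
The greedy cost-per-new-shift heuristic would pick Maya, Quinn, Oren, and Wren for 32, but a cheaper cover exists.
Choose Wren and Farah: together they cover Tue-PM, Fri-AM, Thu-AM, Tue-AM, Mon-AM — every shift.
Total cost: 13 + 11 = 24.
No cover costs less than 24.

24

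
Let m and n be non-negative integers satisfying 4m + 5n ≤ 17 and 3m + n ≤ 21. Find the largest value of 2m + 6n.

Relaxing integrality, the LP optimum is 20.40 at (m,n) = (0, 3.4), which is not an integer point.
(m,n)=(0,3): 4·0+5·3=15≤17, 3·0+1·3=3≤21, objective 18.
(m,n)=(1,2): 4·1+5·2=14≤17, 3·1+1·2=5≤21, objective 14.
(m,n)=(0,2): 4·0+5·2=10≤17, 3·0+1·2=2≤21, objective 12.
Maximum is 18 at (m,n)=(0,3).

18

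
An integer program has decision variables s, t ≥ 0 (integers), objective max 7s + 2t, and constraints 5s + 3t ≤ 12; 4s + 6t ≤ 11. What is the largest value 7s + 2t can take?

The continuous relaxation peaks at (2.4, 0) with value 16.80; rounding to a feasible lattice point costs some objective.
(s,t)=(2,0): 5·2+3·0=10≤12, 4·2+6·0=8≤11, objective 14.
(s,t)=(1,1): 5·1+3·1=8≤12, 4·1+6·1=10≤11, objective 9.
(s,t)=(1,0): 5·1+3·0=5≤12, 4·1+6·0=4≤11, objective 7.
No feasible integer point exceeds 14.

14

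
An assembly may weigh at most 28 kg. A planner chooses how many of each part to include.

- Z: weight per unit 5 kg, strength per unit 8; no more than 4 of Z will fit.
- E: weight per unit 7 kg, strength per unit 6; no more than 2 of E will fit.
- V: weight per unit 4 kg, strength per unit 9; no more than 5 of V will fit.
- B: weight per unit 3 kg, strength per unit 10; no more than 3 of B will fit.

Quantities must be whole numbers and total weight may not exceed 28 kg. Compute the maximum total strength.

66

B has the best ratio (10/3); taking only B gives at most 3×10 = 30 (stopped by the supply cap of 3).
Mixing does better — 4×V and 3×B: weight 25 ≤ 28, strength 4·9 + 3·10 = 66.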